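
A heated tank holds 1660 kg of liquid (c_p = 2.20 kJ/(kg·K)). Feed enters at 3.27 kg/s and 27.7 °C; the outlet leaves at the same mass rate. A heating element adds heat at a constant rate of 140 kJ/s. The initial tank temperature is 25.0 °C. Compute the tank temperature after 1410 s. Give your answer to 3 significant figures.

M c_p dT/dt = ṁ c_p (T_in − T) + Q̇.
Rearrange: dT/dt = (T_ss − T)/τ with τ = M/ṁ = 507.65 s and T_ss = T_in + Q̇/(ṁ c_p) = 47.161 °C.
Integrating: T(t) = T_ss + (T₀ − T_ss) e^(−t/τ).
T(1410) = 47.161 + (-22.161)·e^(−1410/507.65) = 47.161 + (-22.161)·0.062192 = 45.782 °C.

45.8 °C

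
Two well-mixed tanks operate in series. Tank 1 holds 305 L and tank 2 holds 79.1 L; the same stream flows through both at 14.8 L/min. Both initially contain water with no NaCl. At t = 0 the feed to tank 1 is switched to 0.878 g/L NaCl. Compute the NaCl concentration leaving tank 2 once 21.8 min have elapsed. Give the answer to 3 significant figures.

Each tank obeys Vᵢ dCᵢ/dt = Q(Cᵢ₋₁ − Cᵢ), so τᵢ = Vᵢ/Q.
τ₁ = 305/14.8 = 20.608 min; τ₂ = 79.1/14.8 = 5.3446 min.
Solving the cascade with C₁(0)=C₂(0)=0 gives C₂(t) = C_in[1 − (τ₁ e^(−t/τ₁) − τ₂ e^(−t/τ₂))/(τ₁ − τ₂)].
At t = 21.8: e^(−t/τ₁) = 0.34721, e^(−t/τ₂) = 0.016926.
C₂ = 0.878·[1 − (20.608·0.34721 − 5.3446·0.016926)/(15.264)] = 0.878·0.53714 = 0.47161 g/L.

0.472 g/L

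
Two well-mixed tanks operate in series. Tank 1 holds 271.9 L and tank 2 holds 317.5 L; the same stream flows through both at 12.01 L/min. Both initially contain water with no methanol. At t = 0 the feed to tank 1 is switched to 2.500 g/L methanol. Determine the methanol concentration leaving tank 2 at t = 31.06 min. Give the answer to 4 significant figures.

0.9045 g/L

Time constants: τᵢ = Vᵢ/Q for each well-mixed tank.
τ₁ = 271.9/12.01 = 22.6395 min; τ₂ = 317.5/12.01 = 26.4363 min.
Solving the cascade with C₁(0)=C₂(0)=0 gives C₂(t) = C_in[1 − (τ₁ e^(−t/τ₁) − τ₂ e^(−t/τ₂))/(τ₁ − τ₂)].
At t = 31.06: e^(−t/τ₁) = 0.253614, e^(−t/τ₂) = 0.308850.
C₂ = 2.500·[1 − (22.6395·0.253614 − 26.4363·0.308850)/(-3.79684)] = 2.500·0.361795 = 0.904488 g/L.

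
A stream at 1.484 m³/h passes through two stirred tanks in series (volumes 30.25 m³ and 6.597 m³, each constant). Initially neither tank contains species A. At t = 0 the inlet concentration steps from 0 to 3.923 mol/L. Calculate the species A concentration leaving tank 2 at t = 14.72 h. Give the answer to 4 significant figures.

Each tank obeys Vᵢ dCᵢ/dt = Q(Cᵢ₋₁ − Cᵢ), so τᵢ = Vᵢ/Q.
τ₁ = 30.25/1.484 = 20.3841 h; τ₂ = 6.597/1.484 = 4.44542 h.
Solving the cascade with C₁(0)=C₂(0)=0 gives C₂(t) = C_in[1 − (τ₁ e^(−t/τ₁) − τ₂ e^(−t/τ₂))/(τ₁ − τ₂)].
At t = 14.72: e^(−t/τ₁) = 0.485716, e^(−t/τ₂) = 0.0364697.
C₂ = 3.923·[1 − (20.3841·0.485716 − 4.44542·0.0364697)/(15.9387)] = 3.923·0.388986 = 1.52599 mol/L.

1.526 mol/L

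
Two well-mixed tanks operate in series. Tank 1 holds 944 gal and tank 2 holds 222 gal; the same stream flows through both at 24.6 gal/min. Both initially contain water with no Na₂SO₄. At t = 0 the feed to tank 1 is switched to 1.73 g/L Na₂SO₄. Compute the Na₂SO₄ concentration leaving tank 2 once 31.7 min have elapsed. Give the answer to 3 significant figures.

0.756 g/L

Each tank obeys Vᵢ dCᵢ/dt = Q(Cᵢ₋₁ − Cᵢ), so τᵢ = Vᵢ/Q.
τ₁ = 944/24.6 = 38.374 min; τ₂ = 222/24.6 = 9.0244 min.
Solving the cascade with C₁(0)=C₂(0)=0 gives C₂(t) = C_in[1 − (τ₁ e^(−t/τ₁) − τ₂ e^(−t/τ₂))/(τ₁ − τ₂)].
At t = 31.7: e^(−t/τ₁) = 0.43776, e^(−t/τ₂) = 0.029816.
C₂ = 1.73·[1 − (38.374·0.43776 − 9.0244·0.029816)/(29.350)] = 1.73·0.43680 = 0.75567 g/L.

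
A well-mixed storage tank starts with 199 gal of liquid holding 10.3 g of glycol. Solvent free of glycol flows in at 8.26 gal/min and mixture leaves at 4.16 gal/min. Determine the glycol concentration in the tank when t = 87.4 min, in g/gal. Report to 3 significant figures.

0.00650 g/gal

Let m(t) be the amount of glycol. Volume: V(t) = V₀ + (Q_in − Q_out) t = 199 + 4.1000 t; V(87.4) = 557.34 gal.
Solute balance: dm/dt = 0 − Q_out C = −Q_out m/V(t).
Separate: dm/m = −Q_out dt/V(t) ⇒ ln(m/m₀) = −(Q_out/(Q_in−Q_out)) ln(V/V₀).
m = m₀ (V₀/V)^(Q_out/(Q_in−Q_out)) = 10.3 × (199/557.34)^(1.0146) = 3.6226 g.
C = m/V = 3.6226/557.34 = 0.0064999 g/gal.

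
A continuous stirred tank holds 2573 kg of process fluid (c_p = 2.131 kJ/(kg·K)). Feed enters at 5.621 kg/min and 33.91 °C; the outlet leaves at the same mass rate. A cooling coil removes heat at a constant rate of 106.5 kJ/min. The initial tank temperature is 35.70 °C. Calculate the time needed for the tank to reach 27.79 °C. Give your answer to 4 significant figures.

617.6 min

M c_p dT/dt = ṁ c_p (T_in − T) − Q̇.
τ = M/ṁ = 457.748 min; T_ss = T_in − Q̇/(ṁ c_p) = 25.0190 °C.
T(t) = T_ss + (T₀ − T_ss) e^(−t/τ). Set T = 27.79:
e^(−t/τ) = (27.79 − 25.0190)/(35.70 − 25.0190) = 0.259435
t = −457.748 · ln(0.259435) = 617.615 min.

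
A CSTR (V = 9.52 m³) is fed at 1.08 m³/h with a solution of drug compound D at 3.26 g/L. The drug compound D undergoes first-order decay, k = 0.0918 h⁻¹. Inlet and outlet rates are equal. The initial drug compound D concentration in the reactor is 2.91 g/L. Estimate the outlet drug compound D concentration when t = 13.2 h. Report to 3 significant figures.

1.88 g/L

Species balance: V dC/dt = Q C_in − Q C − k V C.
dC/dt = (Q/V) C_in − (Q/V + k) C; effective rate a = Q/V + k = 0.11345 + 0.0918 = 0.20525 h⁻¹.
C_ss = Q C_in/(Q + kV) = 1.8019 g/L; C(t) = C_ss + (C₀ − C_ss) e^(−a t).
C(13.2) = 1.8019 + (1.1081)·e^(−0.20525·13.2) = 1.8019 + (1.1081)·0.066587 = 1.8757 g/L.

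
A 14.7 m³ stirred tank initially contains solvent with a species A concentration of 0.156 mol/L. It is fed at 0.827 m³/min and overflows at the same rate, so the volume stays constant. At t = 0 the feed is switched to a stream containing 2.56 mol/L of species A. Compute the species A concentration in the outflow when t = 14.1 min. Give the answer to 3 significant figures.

1.47 mol/L

Transient balance on the dissolved component: V dC/dt = Q(C_in − C).
Time constant τ = V/Q = 14.7/0.827 = 17.775 min.
Solution: C(t) = C_in + (C₀ − C_in) e^(−t/τ).
C(14.1) = 2.56 + (0.156 − 2.56)·e^(−14.1/17.775) = 2.56 + (-2.4040)·0.45237 = 1.4725 mol/L.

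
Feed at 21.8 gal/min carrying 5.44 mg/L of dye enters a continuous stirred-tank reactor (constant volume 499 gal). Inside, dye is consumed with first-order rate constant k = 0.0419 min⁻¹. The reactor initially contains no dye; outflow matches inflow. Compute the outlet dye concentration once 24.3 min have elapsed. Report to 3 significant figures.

Species balance: V dC/dt = Q C_in − Q C − k V C.
This is linear with rate a = Q/V + k = 0.085587 min⁻¹.
C_ss = Q C_in/(Q + kV) = 2.7768 mg/L; C(t) = C_ss + (C₀ − C_ss) e^(−a t).
C(24.3) = 2.7768 + (-2.7768)·e^(−0.085587·24.3) = 2.7768 + (-2.7768)·0.12496 = 2.4298 mg/L.

2.43 mg/L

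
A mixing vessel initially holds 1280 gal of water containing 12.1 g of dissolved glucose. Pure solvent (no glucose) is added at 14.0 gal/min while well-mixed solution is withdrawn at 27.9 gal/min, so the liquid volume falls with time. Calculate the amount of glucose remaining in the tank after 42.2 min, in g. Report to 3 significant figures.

3.54 g

Let m(t) be the amount of glucose. Volume: V(t) = V₀ + (Q_in − Q_out) t = 1280 − 13.900 t; V(42.2) = 693.42 gal.
Solute balance: dm/dt = 0 − Q_out C = −Q_out m/V(t).
dm/m = −Q_out dt/(V₀ − 13.900 t); integrating gives ln(m/m₀) = −(Q_out/(Q_in−Q_out)) ln(V/V₀).
m = m₀ (V₀/V)^(Q_out/(Q_in−Q_out)) = 12.1 × (1280/693.42)^(-2.0072) = 3.5354 g.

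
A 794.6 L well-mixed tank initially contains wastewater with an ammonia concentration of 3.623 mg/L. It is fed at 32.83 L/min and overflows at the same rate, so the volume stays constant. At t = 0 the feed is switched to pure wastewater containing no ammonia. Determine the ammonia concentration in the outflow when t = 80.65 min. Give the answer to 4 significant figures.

Unsteady species balance (constant V, well mixed): V dC/dt = Q(C_in − C).
Time constant τ = V/Q = 794.6/32.83 = 24.2035 min.
C approaches C_in exponentially: C(t) = C_in + (C₀ − C_in) e^(−t/τ).
C(80.65) = 0 + (3.623 − 0)·e^(−80.65/24.2035) = 0 + (3.62300)·0.0357156 = 0.129398 mg/L.

0.1294 mg/L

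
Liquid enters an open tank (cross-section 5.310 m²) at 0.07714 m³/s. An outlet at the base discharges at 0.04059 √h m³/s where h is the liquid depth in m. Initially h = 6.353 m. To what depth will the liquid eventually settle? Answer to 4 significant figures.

Accumulation of liquid (constant cross-section A): A dh/dt = Q_in − 0.04059 √h. At steady state dh/dt = 0:
Q_in = 0.04059 √h_ss ⇒ √h_ss = 0.07714/0.04059 = 1.90047.
h_ss = 1.90047² = 3.61178 m. (Since h₀ = 6.353 m > h_ss, the level will fall toward this value.)

3.612 m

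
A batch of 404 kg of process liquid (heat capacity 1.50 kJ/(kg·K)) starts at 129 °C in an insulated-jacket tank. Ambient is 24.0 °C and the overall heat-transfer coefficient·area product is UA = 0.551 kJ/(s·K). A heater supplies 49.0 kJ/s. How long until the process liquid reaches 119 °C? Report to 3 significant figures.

1070 s

M c_p dT/dt = −UA(T − T_amb) + Q̇.
τ = M c_p/UA = 1099.8 s; T_ss = T_amb + Q̇/UA = 24.0 + 49.0/0.551 = 112.93 °C.
T(t) = T_ss + (T₀ − T_ss)e^(−t/τ); set T = 119:
t = −τ ln[(T − T_ss)/(T₀ − T_ss)] = −1099.8 · ln(0.37775) = 1070.7 s.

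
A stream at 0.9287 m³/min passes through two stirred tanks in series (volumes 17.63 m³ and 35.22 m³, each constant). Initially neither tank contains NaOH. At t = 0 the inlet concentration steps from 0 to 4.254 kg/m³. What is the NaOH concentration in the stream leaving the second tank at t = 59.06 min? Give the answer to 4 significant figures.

2.649 kg/m³

Each tank obeys Vᵢ dCᵢ/dt = Q(Cᵢ₋₁ − Cᵢ), so τᵢ = Vᵢ/Q.
τ₁ = 17.63/0.9287 = 18.9835 min; τ₂ = 35.22/0.9287 = 37.9240 min.
Tank 1: C₁ = C_in(1 − e^(−t/τ₁)). Tank 2 (τ₁ ≠ τ₂): C₂ = C_in[1 − (τ₁ e^(−t/τ₁) − τ₂ e^(−t/τ₂))/(τ₁ − τ₂)].
At t = 59.06: e^(−t/τ₁) = 0.0445511, e^(−t/τ₂) = 0.210699.
C₂ = 4.254·[1 − (18.9835·0.0445511 − 37.9240·0.210699)/(-18.9405)] = 4.254·0.622776 = 2.64929 kg/m³.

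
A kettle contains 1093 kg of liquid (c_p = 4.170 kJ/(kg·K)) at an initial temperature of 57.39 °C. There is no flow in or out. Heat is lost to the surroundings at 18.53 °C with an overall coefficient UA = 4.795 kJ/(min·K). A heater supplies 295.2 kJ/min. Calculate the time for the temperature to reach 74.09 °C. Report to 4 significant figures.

Lumped-capacitance energy balance: M c_p dT/dt = UA(T_amb − T) + Q̇.
τ = M c_p/UA = 950.534 min; T_ss = T_amb + Q̇/UA = 18.53 + 295.2/4.795 = 80.0941 °C.
T(t) = T_ss + (T₀ − T_ss)e^(−t/τ); set T = 74.09:
t = −τ ln[(T − T_ss)/(T₀ − T_ss)] = −950.534 · ln(0.264451) = 1264.30 min.

1264 min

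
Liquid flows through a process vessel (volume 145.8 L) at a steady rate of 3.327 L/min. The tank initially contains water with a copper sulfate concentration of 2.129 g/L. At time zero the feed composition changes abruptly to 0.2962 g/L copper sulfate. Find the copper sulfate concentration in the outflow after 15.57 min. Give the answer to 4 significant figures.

Accumulation = in − out for the solute gives V dC/dt = Q(C_in − C).
Time constant τ = V/Q = 145.8/3.327 = 43.8233 min.
C approaches C_in exponentially: C(t) = C_in + (C₀ − C_in) e^(−t/τ).
C(15.57) = 0.2962 + (2.129 − 0.2962)·e^(−15.57/43.8233) = 0.2962 + (1.83280)·0.700970 = 1.58094 g/L.

1.581 g/L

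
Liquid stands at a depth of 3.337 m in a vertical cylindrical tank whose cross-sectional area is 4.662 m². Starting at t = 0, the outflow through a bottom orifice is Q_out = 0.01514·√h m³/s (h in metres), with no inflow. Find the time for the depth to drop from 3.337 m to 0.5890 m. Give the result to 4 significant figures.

652.4 s

Accumulation of liquid (constant cross-section A): A dh/dt = −0.01514 √h.
This is separable: 2 d(√h)/dt = −0.01514/A, so √h = √h₀ − (0.01514/(2A)) t.
t = 2A(√h₀ − √h)/0.01514 = 2·4.662·(√3.337 − √0.5890)/0.01514
  = 9.32400 × (1.82675 − 0.767463) / 0.01514 = 652.361 s.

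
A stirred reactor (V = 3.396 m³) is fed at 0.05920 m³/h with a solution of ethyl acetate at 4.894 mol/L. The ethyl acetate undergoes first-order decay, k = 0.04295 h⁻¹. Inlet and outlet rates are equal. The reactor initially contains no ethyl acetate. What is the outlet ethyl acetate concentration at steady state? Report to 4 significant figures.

Accumulation = in − out − consumed: V dC/dt = Q C_in − Q C − k V C.
At steady state: 0 = Q C_in − (Q + kV) C_ss, so C_ss = Q C_in/(Q + kV).
C_ss = 0.05920·4.894/(0.05920 + 0.04295·3.396) = 0.289725/0.205058 = 1.41289 mol/L.

1.413 mol/L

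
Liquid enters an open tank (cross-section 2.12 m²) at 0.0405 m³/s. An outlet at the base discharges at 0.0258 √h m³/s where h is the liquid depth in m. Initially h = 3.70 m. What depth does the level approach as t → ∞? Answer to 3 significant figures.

Accumulation of liquid (constant cross-section A): A dh/dt = Q_in − 0.0258 √h. At steady state dh/dt = 0:
Q_in = 0.0258 √h_ss ⇒ √h_ss = 0.0405/0.0258 = 1.5698.
h_ss = 1.5698² = 2.4642 m. (Since h₀ = 3.70 m > h_ss, the level will fall toward this value.)

2.46 m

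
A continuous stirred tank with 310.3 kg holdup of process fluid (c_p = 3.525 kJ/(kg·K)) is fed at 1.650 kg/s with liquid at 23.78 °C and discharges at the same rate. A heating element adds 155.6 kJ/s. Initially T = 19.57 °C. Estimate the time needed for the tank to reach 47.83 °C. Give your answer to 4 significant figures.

Energy balance: M c_p dT/dt = ṁ c_p (T_in − T) + 155.6.
τ = M/ṁ = 188.061 s; T_ss = T_in + Q̇/(ṁ c_p) = 50.5326 °C.
T(t) = T_ss + (T₀ − T_ss) e^(−t/τ). Set T = 47.83:
e^(−t/τ) = (47.83 − 50.5326)/(19.57 − 50.5326) = 0.0872869
t = −188.061 · ln(0.0872869) = 458.596 s.

458.6 s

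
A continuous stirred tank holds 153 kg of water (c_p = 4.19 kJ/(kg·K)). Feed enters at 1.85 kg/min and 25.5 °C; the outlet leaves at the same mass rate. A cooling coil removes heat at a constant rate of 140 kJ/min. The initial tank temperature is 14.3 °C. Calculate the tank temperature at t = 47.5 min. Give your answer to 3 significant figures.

11.3 °C

M c_p dT/dt = ṁ c_p (T_in − T) − Q̇.
Rearrange: dT/dt = (T_ss − T)/τ with τ = M/ṁ = 82.703 min and T_ss = T_in − Q̇/(ṁ c_p) = 7.4390 °C.
Integrating: T(t) = T_ss + (T₀ − T_ss) e^(−t/τ).
T(47.5) = 7.4390 + (6.8610)·e^(−47.5/82.703) = 7.4390 + (6.8610)·0.56307 = 11.302 °C.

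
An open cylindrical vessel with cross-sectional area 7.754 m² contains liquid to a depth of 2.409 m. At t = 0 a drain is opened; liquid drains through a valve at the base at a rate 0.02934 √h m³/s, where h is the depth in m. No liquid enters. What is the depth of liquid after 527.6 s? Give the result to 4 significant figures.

With no inflow, A dh/dt = −0.02934 √h.
This is separable: 2 d(√h)/dt = −0.02934/A, so √h = √h₀ − (0.02934/(2A)) t.
√h = √2.409 − 0.02934·527.6/(2·7.754) = 1.55210 − 0.998181 = 0.553915.
h = 0.553915² = 0.306822 m.

0.3068 m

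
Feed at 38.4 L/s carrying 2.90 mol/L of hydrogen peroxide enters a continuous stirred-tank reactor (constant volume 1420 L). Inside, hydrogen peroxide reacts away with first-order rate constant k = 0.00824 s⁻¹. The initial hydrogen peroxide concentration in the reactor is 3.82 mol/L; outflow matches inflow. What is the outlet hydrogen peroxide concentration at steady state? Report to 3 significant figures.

2.22 mol/L

Accumulation = in − out − consumed: V dC/dt = Q C_in − Q C − k V C.
At steady state: 0 = Q C_in − (Q + kV) C_ss, so C_ss = Q C_in/(Q + kV).
C_ss = 38.4·2.90/(38.4 + 0.00824·1420) = 111.36/50.101 = 2.2227 mol/L.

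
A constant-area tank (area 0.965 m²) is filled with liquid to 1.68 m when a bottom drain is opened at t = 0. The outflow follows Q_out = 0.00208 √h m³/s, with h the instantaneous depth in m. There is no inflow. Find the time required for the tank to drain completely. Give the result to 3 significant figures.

With no inflow, A dh/dt = −0.00208 √h.
This is separable: 2 d(√h)/dt = −0.00208/A, so √h = √h₀ − (0.00208/(2A)) t.
Set h = 0: 2√h₀ = (0.00208/A) t_empty ⇒ t_empty = 2A√h₀/0.00208.
t_empty = 2·0.965·√1.68/0.00208 = 1.9300·1.2961/0.00208 = 1202.7 s.

1200 s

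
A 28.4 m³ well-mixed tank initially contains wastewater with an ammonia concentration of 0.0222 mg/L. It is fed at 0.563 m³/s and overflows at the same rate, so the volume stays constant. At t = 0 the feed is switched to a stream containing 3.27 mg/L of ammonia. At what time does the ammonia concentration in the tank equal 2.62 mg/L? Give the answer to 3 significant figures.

81.2 s

Species balance on the tank: V dC/dt = Q(C_in − C), so τ = V/Q = 50.444 s.
C(t) = C_in + (C₀ − C_in) e^(−t/τ). Set C = 2.62 and solve for t:
e^(−t/τ) = (C − C_in)/(C₀ − C_in) = (2.62 − 3.27)/(0.0222 − 3.27) = 0.20014
t = −τ ln(…) = 50.444 × 1.6088 = 81.152 s.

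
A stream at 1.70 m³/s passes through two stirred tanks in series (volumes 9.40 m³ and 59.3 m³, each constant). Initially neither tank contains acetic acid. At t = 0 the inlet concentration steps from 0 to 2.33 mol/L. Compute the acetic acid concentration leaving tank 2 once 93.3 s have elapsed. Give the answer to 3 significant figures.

Each tank obeys Vᵢ dCᵢ/dt = Q(Cᵢ₋₁ − Cᵢ), so τᵢ = Vᵢ/Q.
τ₁ = 9.40/1.70 = 5.5294 s; τ₂ = 59.3/1.70 = 34.882 s.
Solving the cascade with C₁(0)=C₂(0)=0 gives C₂(t) = C_in[1 − (τ₁ e^(−t/τ₁) − τ₂ e^(−t/τ₂))/(τ₁ − τ₂)].
At t = 93.3: e^(−t/τ₁) = 4.6987e-08, e^(−t/τ₂) = 0.068927.
C₂ = 2.33·[1 − (5.5294·4.6987e-08 − 34.882·0.068927)/(-29.353)] = 2.33·0.91809 = 2.1391 mol/L.

2.14 mol/L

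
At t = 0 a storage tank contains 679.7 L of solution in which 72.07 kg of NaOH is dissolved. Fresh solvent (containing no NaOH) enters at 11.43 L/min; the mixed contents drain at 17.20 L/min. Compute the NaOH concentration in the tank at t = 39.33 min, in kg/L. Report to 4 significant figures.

0.04741 kg/L

Total volume: dV/dt = Q_in − Q_out = -5.77000 L/min, so V(t) = 679.7 − 5.77000 t and V(39.33) = 452.766 L.
Solute balance: dm/dt = 0 − Q_out C = −Q_out m/V(t).
dm/m = −Q_out dt/(V₀ − 5.77000 t); integrating gives ln(m/m₀) = −(Q_out/(Q_in−Q_out)) ln(V/V₀).
m = m₀ (V₀/V)^(Q_out/(Q_in−Q_out)) = 72.07 × (679.7/452.766)^(-2.98094) = 21.4678 kg.
C = m/V = 21.4678/452.766 = 0.0474148 kg/L.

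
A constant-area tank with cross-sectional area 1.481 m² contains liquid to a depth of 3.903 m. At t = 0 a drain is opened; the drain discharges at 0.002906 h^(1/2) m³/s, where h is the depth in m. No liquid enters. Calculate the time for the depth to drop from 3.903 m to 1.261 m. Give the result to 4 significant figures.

869.1 s

Accumulation of liquid (constant cross-section A): A dh/dt = −0.002906 √h.
∫ h^(−1/2) dh = −(0.002906/A) ∫ dt, giving 2√h = 2√h₀ − (0.002906/A) t.
t = 2A(√h₀ − √h)/0.002906 = 2·1.481·(√3.903 − √1.261)/0.002906
  = 2.96200 × (1.97560 − 1.12294) / 0.002906 = 869.090 s.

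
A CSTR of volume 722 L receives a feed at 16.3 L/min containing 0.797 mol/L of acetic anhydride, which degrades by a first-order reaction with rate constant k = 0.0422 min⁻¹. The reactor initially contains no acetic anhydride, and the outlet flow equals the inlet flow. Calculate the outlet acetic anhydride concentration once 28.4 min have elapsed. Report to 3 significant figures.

0.234 mol/L

Species balance: V dC/dt = Q C_in − Q C − k V C.
This is linear with rate a = Q/V + k = 0.064776 min⁻¹.
C_ss = Q C_in/(Q + kV) = 0.27778 mol/L; C(t) = C_ss + (C₀ − C_ss) e^(−a t).
C(28.4) = 0.27778 + (-0.27778)·e^(−0.064776·28.4) = 0.27778 + (-0.27778)·0.15887 = 0.23364 mol/L.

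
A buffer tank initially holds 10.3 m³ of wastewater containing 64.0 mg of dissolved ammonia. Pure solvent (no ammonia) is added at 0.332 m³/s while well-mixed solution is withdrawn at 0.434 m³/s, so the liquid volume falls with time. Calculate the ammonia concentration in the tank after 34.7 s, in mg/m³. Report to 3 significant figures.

Total volume: dV/dt = Q_in − Q_out = -0.10200 m³/s, so V(t) = 10.3 − 0.10200 t and V(34.7) = 6.7606 m³.
Solute balance: dm/dt = 0 − Q_out C = −Q_out m/V(t).
Separate: dm/m = −Q_out dt/V(t) ⇒ ln(m/m₀) = −(Q_out/(Q_in−Q_out)) ln(V/V₀).
m = m₀ (V₀/V)^(Q_out/(Q_in−Q_out)) = 64.0 × (10.3/6.7606)^(-4.2549) = 10.670 mg.
C = m/V = 10.670/6.7606 = 1.5783 mg/m³.

1.58 mg/m³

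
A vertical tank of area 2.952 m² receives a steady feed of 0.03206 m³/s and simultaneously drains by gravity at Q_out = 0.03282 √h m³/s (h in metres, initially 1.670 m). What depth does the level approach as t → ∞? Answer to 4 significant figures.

0.9542 m

A dh/dt = Q_in − 0.03282 √h. Steady state requires inflow = outflow:
Q_in = 0.03282 √h_ss ⇒ √h_ss = 0.03206/0.03282 = 0.976843.
h_ss = 0.976843² = 0.954223 m. (Since h₀ = 1.670 m > h_ss, the level will fall toward this value.)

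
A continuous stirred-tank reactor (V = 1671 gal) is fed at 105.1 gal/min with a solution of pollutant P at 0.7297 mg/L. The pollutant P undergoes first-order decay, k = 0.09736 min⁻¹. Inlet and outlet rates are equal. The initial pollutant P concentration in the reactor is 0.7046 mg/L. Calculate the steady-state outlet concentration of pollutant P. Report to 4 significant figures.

Species balance: V dC/dt = Q C_in − Q C − k V C.
At steady state: 0 = Q C_in − (Q + kV) C_ss, so C_ss = Q C_in/(Q + kV).
C_ss = 105.1·0.7297/(105.1 + 0.09736·1671) = 76.6915/267.789 = 0.286388 mg/L.

0.2864 mg/L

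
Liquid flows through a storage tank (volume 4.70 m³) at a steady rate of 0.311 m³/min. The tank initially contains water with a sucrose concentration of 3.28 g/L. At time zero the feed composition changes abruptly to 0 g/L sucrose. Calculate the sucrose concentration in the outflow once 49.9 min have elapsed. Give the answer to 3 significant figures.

0.121 g/L

Accumulation = in − out for the solute gives V dC/dt = Q(C_in − C).
Time constant τ = V/Q = 4.70/0.311 = 15.113 min.
Solution: C(t) = C_in + (C₀ − C_in) e^(−t/τ).
C(49.9) = 0 + (3.28 − 0)·e^(−49.9/15.113) = 0 + (3.2800)·0.036813 = 0.12075 g/L.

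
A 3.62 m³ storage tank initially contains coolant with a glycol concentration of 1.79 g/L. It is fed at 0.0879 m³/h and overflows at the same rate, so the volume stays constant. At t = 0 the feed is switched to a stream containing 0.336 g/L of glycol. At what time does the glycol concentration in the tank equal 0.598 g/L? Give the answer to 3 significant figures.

Species balance on the tank: V dC/dt = Q(C_in − C), so τ = V/Q = 41.183 h.
C(t) = C_in + (C₀ − C_in) e^(−t/τ). Set C = 0.598 and solve for t:
e^(−t/τ) = (C − C_in)/(C₀ − C_in) = (0.598 − 0.336)/(1.79 − 0.336) = 0.18019
t = −τ ln(…) = 41.183 × 1.7137 = 70.577 h.

70.6 h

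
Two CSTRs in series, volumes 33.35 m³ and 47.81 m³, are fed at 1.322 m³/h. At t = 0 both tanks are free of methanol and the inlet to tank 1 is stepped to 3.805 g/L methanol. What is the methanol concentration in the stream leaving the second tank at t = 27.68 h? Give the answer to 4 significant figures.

0.8823 g/L

Species balance on tank i: dCᵢ/dt = (Cᵢ₋₁ − Cᵢ)/τᵢ with τᵢ = Vᵢ/Q.
τ₁ = 33.35/1.322 = 25.2269 h; τ₂ = 47.81/1.322 = 36.1649 h.
Solving the cascade with C₁(0)=C₂(0)=0 gives C₂(t) = C_in[1 − (τ₁ e^(−t/τ₁) − τ₂ e^(−t/τ₂))/(τ₁ − τ₂)].
At t = 27.68: e^(−t/τ₁) = 0.333791, e^(−t/τ₂) = 0.465156.
C₂ = 3.805·[1 − (25.2269·0.333791 − 36.1649·0.465156)/(-10.9380)] = 3.805·0.231870 = 0.882264 g/L.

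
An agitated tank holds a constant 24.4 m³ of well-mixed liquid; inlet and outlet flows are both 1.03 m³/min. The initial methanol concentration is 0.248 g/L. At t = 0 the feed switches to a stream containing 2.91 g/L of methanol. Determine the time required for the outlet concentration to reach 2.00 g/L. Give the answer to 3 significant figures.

Accumulation = in − out for the solute gives V dC/dt = Q(C_in − C), so τ = V/Q = 23.689 min.
C(t) = C_in + (C₀ − C_in) e^(−t/τ). Set C = 2.00 and solve for t:
e^(−t/τ) = (C − C_in)/(C₀ − C_in) = (2.00 − 2.91)/(0.248 − 2.91) = 0.34185
t = −τ ln(…) = 23.689 × 1.0734 = 25.428 min.

25.4 min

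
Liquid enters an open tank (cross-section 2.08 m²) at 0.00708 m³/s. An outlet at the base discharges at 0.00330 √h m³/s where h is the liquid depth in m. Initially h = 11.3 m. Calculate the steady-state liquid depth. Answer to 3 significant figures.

4.60 m

Accumulation of liquid (constant cross-section A): A dh/dt = Q_in − 0.00330 √h. At steady state dh/dt = 0:
Q_in = 0.00330 √h_ss ⇒ √h_ss = 0.00708/0.00330 = 2.1455.
h_ss = 2.1455² = 4.6030 m. (Since h₀ = 11.3 m > h_ss, the level will fall toward this value.)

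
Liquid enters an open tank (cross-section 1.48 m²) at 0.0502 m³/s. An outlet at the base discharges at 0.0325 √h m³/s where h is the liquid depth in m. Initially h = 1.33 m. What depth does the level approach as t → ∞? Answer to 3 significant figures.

2.39 m

A dh/dt = Q_in − 0.0325 √h. Steady state requires inflow = outflow:
Q_in = 0.0325 √h_ss ⇒ √h_ss = 0.0502/0.0325 = 1.5446.
h_ss = 1.5446² = 2.3858 m. (Since h₀ = 1.33 m < h_ss, the level will rise toward this value.)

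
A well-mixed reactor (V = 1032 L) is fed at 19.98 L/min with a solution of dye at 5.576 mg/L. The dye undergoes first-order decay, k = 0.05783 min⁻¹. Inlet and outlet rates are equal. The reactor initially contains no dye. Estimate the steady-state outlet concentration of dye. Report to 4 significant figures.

Accumulation = in − out − consumed: V dC/dt = Q C_in − Q C − k V C.
Steady state (dC/dt = 0): C_ss = Q C_in/(Q + kV) = C_in/(1 + kV/Q).
C_ss = 19.98·5.576/(19.98 + 0.05783·1032) = 111.408/79.6606 = 1.39854 mg/L.

1.399 mg/L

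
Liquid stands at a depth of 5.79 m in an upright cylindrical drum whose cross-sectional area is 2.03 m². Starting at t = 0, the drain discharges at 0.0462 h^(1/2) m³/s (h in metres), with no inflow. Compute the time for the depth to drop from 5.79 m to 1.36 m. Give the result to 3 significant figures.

109 s

Unsteady balance on liquid volume: A dh/dt = −0.0462 √h.
This is separable: 2 d(√h)/dt = −0.0462/A, so √h = √h₀ − (0.0462/(2A)) t.
t = 2A(√h₀ − √h)/0.0462 = 2·2.03·(√5.79 − √1.36)/0.0462
  = 4.0600 × (2.4062 − 1.1662) / 0.0462 = 108.97 s.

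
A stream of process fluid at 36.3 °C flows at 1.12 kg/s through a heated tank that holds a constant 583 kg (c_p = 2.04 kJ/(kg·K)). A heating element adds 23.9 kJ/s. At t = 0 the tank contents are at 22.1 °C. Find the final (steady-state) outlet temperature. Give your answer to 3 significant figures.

46.8 °C

M c_p dT/dt = ṁ c_p (T_in − T) + Q̇.
At steady state dT/dt = 0 ⇒ T_ss = T_in + Q̇/(ṁ c_p) = 36.3 + 23.9/(1.12·2.04) = 46.760 °C.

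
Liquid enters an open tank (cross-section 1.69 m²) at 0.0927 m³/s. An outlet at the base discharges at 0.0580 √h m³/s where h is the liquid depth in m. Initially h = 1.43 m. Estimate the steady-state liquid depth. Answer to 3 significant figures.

Unsteady balance on liquid volume: A dh/dt = Q_in − 0.0580 √h. At steady state dh/dt = 0:
Q_in = 0.0580 √h_ss ⇒ √h_ss = 0.0927/0.0580 = 1.5983.
h_ss = 1.5983² = 2.5545 m. (Since h₀ = 1.43 m < h_ss, the level will rise toward this value.)

2.55 m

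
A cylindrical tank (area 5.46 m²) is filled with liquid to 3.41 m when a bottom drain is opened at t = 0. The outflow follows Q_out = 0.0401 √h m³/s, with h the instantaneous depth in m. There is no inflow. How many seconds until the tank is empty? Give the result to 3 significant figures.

A dh/dt = −Q_out = −0.0401 √h.
∫ h^(−1/2) dh = −(0.0401/A) ∫ dt, giving 2√h = 2√h₀ − (0.0401/A) t.
Set h = 0: 2√h₀ = (0.0401/A) t_empty ⇒ t_empty = 2A√h₀/0.0401.
t_empty = 2·5.46·√3.41/0.0401 = 10.920·1.8466/0.0401 = 502.87 s.

503 s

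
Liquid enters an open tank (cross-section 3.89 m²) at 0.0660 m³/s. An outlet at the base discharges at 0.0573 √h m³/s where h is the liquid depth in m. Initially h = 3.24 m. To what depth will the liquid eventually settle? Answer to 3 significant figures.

1.33 m

Level balance: A dh/dt = 0.0660 − 0.0573 √h. Setting dh/dt = 0:
Q_in = 0.0573 √h_ss ⇒ √h_ss = 0.0660/0.0573 = 1.1518.
h_ss = 1.1518² = 1.3267 m. (Since h₀ = 3.24 m > h_ss, the level will fall toward this value.)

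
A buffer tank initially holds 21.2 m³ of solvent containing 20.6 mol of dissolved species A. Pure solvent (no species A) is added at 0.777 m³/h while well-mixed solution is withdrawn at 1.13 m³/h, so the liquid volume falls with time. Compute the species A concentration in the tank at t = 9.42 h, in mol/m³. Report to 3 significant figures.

0.667 mol/m³

Let m(t) be the amount of species A. Volume: V(t) = V₀ + (Q_in − Q_out) t = 21.2 − 0.35300 t; V(9.42) = 17.875 m³.
No species A enters, so dm/dt = −Q_out · (m/V).
dm/m = −Q_out dt/(V₀ − 0.35300 t); integrating gives ln(m/m₀) = −(Q_out/(Q_in−Q_out)) ln(V/V₀).
m = m₀ (V₀/V)^(Q_out/(Q_in−Q_out)) = 20.6 × (21.2/17.875)^(-3.2011) = 11.931 mol.
C = m/V = 11.931/17.875 = 0.66748 mol/m³.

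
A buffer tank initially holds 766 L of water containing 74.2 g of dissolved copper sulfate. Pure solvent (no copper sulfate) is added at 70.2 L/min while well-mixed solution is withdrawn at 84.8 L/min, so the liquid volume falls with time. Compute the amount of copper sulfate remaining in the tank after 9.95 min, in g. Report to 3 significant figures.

Let m(t) be the amount of copper sulfate. Volume: V(t) = V₀ + (Q_in − Q_out) t = 766 − 14.600 t; V(9.95) = 620.73 L.
Species balance (pure solvent in): dm/dt = −Q_out · m/V(t).
dm/m = −Q_out dt/(V₀ − 14.600 t); integrating gives ln(m/m₀) = −(Q_out/(Q_in−Q_out)) ln(V/V₀).
m = m₀ (V₀/V)^(Q_out/(Q_in−Q_out)) = 74.2 × (766/620.73)^(-5.8082) = 21.876 g.

21.9 g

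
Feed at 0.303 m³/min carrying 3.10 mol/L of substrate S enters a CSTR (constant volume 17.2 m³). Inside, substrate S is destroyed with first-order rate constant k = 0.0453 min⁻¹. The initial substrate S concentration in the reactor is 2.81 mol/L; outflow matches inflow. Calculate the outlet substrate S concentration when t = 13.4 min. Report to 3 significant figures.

Accumulation = in − out − consumed: V dC/dt = Q C_in − Q C − k V C.
dC/dt = (Q/V) C_in − (Q/V + k) C; effective rate a = Q/V + k = 0.017616 + 0.0453 = 0.062916 min⁻¹.
C_ss = Q C_in/(Q + kV) = 0.86799 mol/L; C(t) = C_ss + (C₀ − C_ss) e^(−a t).
C(13.4) = 0.86799 + (1.9420)·e^(−0.062916·13.4) = 0.86799 + (1.9420)·0.43038 = 1.7038 mol/L.

1.70 mol/L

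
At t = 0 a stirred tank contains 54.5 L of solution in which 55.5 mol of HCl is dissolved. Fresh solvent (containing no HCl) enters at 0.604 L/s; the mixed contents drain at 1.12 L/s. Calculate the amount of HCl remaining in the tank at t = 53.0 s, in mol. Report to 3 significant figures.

Let m(t) be the amount of HCl. Volume: V(t) = V₀ + (Q_in − Q_out) t = 54.5 − 0.51600 t; V(53.0) = 27.152 L.
No HCl enters, so dm/dt = −Q_out · (m/V).
Separate: dm/m = −Q_out dt/V(t) ⇒ ln(m/m₀) = −(Q_out/(Q_in−Q_out)) ln(V/V₀).
m = m₀ (V₀/V)^(Q_out/(Q_in−Q_out)) = 55.5 × (54.5/27.152)^(-2.1705) = 12.232 mol.

12.2 mol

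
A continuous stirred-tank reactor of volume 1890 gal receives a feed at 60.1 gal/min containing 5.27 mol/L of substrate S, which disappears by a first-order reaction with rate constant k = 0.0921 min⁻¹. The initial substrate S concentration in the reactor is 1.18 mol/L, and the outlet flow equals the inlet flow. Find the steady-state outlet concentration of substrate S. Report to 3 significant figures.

Species balance: V dC/dt = Q C_in − Q C − k V C.
Steady state (dC/dt = 0): C_ss = Q C_in/(Q + kV) = C_in/(1 + kV/Q).
C_ss = 60.1·5.27/(60.1 + 0.0921·1890) = 316.73/234.17 = 1.3526 mol/L.

1.35 mol/L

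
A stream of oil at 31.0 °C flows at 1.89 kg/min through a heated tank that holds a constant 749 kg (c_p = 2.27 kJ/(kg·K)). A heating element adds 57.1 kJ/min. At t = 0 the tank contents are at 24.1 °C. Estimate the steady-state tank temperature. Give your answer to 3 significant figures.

44.3 °C

First-law balance (no shaft work): M c_p dT/dt = ṁ c_p (T_in − T) + 57.1.
At steady state dT/dt = 0 ⇒ T_ss = T_in + Q̇/(ṁ c_p) = 31.0 + 57.1/(1.89·2.27) = 44.309 °C.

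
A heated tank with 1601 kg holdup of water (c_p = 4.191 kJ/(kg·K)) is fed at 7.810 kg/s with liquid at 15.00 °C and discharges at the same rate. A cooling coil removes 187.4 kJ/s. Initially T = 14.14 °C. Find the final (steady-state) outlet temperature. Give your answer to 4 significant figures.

M c_p dT/dt = ṁ c_p (T_in − T) − Q̇.
At steady state dT/dt = 0 ⇒ T_ss = T_in − Q̇/(ṁ c_p) = 15.00 − 187.4/(7.810·4.191) = 9.27467 °C.

9.275 °C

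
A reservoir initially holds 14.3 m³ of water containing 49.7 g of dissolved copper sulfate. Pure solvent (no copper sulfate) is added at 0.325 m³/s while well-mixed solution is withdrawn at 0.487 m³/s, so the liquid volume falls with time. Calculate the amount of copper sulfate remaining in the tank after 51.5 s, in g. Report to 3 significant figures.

3.57 g

Let m(t) be the amount of copper sulfate. Volume: V(t) = V₀ + (Q_in − Q_out) t = 14.3 − 0.16200 t; V(51.5) = 5.9570 m³.
Species balance (pure solvent in): dm/dt = −Q_out · m/V(t).
dm/m = −Q_out dt/(V₀ − 0.16200 t); integrating gives ln(m/m₀) = −(Q_out/(Q_in−Q_out)) ln(V/V₀).
m = m₀ (V₀/V)^(Q_out/(Q_in−Q_out)) = 49.7 × (14.3/5.9570)^(-3.0062) = 3.5734 g.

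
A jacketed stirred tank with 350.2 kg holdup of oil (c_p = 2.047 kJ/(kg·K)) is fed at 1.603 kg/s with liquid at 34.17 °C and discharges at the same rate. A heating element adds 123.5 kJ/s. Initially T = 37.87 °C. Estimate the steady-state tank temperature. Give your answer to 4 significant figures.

Unsteady energy balance on the tank contents: M c_p dT/dt = ṁ c_p (T_in − T) + 123.5.
At steady state dT/dt = 0 ⇒ T_ss = T_in + Q̇/(ṁ c_p) = 34.17 + 123.5/(1.603·2.047) = 71.8071 °C.

71.81 °C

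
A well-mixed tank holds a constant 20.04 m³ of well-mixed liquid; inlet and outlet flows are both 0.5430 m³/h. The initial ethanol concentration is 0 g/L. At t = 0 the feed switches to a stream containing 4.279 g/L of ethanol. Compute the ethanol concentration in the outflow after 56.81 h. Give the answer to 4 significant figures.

Species balance on the tank: V dC/dt = Q(C_in − C).
So dC/dt = (C_in − C)/τ with τ = V/Q = 20.04/0.5430 = 36.9061 h.
This is linear first-order; C(t) = C_in + (C₀ − C_in) e^(−t/τ).
C(56.81) = 4.279 + (0 − 4.279)·e^(−56.81/36.9061) = 4.279 + (-4.27900)·0.214528 = 3.36103 g/L.

3.361 g/L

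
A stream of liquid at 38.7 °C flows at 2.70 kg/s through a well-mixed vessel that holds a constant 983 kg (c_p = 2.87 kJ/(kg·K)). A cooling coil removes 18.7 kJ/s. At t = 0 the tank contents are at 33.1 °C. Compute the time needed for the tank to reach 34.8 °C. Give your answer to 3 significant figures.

M c_p dT/dt = ṁ c_p (T_in − T) − Q̇.
τ = M/ṁ = 364.07 s; T_ss = T_in − Q̇/(ṁ c_p) = 36.287 °C.
T(t) = T_ss + (T₀ − T_ss) e^(−t/τ). Set T = 34.8:
e^(−t/τ) = (34.8 − 36.287)/(33.1 − 36.287) = 0.46655
t = −364.07 · ln(0.46655) = 277.57 s.

278 s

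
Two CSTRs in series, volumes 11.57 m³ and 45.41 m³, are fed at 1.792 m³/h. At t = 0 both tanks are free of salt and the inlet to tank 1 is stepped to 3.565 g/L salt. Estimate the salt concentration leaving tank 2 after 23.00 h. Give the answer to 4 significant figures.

1.669 g/L

Species balance on tank i: dCᵢ/dt = (Cᵢ₋₁ − Cᵢ)/τᵢ with τᵢ = Vᵢ/Q.
τ₁ = 11.57/1.792 = 6.45647 h; τ₂ = 45.41/1.792 = 25.3404 h.
Solving the cascade with C₁(0)=C₂(0)=0 gives C₂(t) = C_in[1 − (τ₁ e^(−t/τ₁) − τ₂ e^(−t/τ₂))/(τ₁ − τ₂)].
At t = 23.00: e^(−t/τ₁) = 0.0283730, e^(−t/τ₂) = 0.403475.
C₂ = 3.565·[1 − (6.45647·0.0283730 − 25.3404·0.403475)/(-18.8839)] = 3.565·0.468277 = 1.66941 g/L.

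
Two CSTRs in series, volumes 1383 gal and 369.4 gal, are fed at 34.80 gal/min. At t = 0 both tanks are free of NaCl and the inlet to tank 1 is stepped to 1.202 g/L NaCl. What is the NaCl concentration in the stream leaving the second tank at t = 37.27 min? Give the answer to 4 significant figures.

0.5730 g/L

Each tank obeys Vᵢ dCᵢ/dt = Q(Cᵢ₋₁ − Cᵢ), so τᵢ = Vᵢ/Q.
τ₁ = 1383/34.80 = 39.7414 min; τ₂ = 369.4/34.80 = 10.6149 min.
Tank 1: C₁ = C_in(1 − e^(−t/τ₁)). Tank 2 (τ₁ ≠ τ₂): C₂ = C_in[1 − (τ₁ e^(−t/τ₁) − τ₂ e^(−t/τ₂))/(τ₁ − τ₂)].
At t = 37.27: e^(−t/τ₁) = 0.391483, e^(−t/τ₂) = 0.0298644.
C₂ = 1.202·[1 − (39.7414·0.391483 − 10.6149·0.0298644)/(29.1264)] = 1.202·0.476728 = 0.573027 g/L.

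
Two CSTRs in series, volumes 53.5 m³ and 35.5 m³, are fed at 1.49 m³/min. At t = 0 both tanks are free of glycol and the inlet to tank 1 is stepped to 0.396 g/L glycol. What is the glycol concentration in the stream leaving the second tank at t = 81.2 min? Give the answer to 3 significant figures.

0.299 g/L

Each tank obeys Vᵢ dCᵢ/dt = Q(Cᵢ₋₁ − Cᵢ), so τᵢ = Vᵢ/Q.
τ₁ = 53.5/1.49 = 35.906 min; τ₂ = 35.5/1.49 = 23.826 min.
Tank 1: C₁ = C_in(1 − e^(−t/τ₁)). Tank 2 (τ₁ ≠ τ₂): C₂ = C_in[1 − (τ₁ e^(−t/τ₁) − τ₂ e^(−t/τ₂))/(τ₁ − τ₂)].
At t = 81.2: e^(−t/τ₁) = 0.10420, e^(−t/τ₂) = 0.033104.
C₂ = 0.396·[1 − (35.906·0.10420 − 23.826·0.033104)/(12.081)] = 0.396·0.75559 = 0.29921 g/L.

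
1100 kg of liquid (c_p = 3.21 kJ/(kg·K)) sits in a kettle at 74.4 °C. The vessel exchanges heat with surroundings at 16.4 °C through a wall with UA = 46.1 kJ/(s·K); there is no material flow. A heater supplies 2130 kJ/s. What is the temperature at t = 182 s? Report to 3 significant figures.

63.7 °C

Unsteady energy balance on the tank contents: M c_p dT/dt = −UA(T − T_amb) + Q̇.
dT/dt = (T_ss − T)/τ with T_ss = T_amb + Q̇/UA = 16.4 + 2130/46.1 = 62.604 °C, τ = M c_p/UA = 1100·3.21/46.1 = 76.594 s.
Solution: T(t) = T_ss + (T₀ − T_ss) e^(−t/τ).
T(182) = 62.604 + (11.796)·0.092907 = 63.700 °C.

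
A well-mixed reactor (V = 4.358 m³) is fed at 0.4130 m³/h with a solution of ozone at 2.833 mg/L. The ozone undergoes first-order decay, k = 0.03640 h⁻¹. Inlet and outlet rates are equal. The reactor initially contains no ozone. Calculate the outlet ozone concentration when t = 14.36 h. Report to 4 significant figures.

V dC/dt = Q(C_in − C) − k V C.
dC/dt = (Q/V) C_in − (Q/V + k) C; effective rate a = Q/V + k = 0.0947682 + 0.03640 = 0.131168 h⁻¹.
C_ss = Q C_in/(Q + kV) = 2.04682 mg/L; C(t) = C_ss + (C₀ − C_ss) e^(−a t).
C(14.36) = 2.04682 + (-2.04682)·e^(−0.131168·14.36) = 2.04682 + (-2.04682)·0.152045 = 1.73561 mg/L.

1.736 mg/L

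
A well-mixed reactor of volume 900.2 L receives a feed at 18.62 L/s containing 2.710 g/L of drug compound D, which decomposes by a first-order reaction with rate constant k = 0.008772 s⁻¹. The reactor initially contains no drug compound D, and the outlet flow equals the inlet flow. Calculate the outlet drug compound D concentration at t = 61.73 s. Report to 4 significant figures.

1.594 g/L

Species balance: V dC/dt = Q C_in − Q C − k V C.
This is linear with rate a = Q/V + k = 0.0294563 s⁻¹.
C_ss = Q C_in/(Q + kV) = 1.90297 g/L; C(t) = C_ss + (C₀ − C_ss) e^(−a t).
C(61.73) = 1.90297 + (-1.90297)·e^(−0.0294563·61.73) = 1.90297 + (-1.90297)·0.162295 = 1.59413 g/L.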